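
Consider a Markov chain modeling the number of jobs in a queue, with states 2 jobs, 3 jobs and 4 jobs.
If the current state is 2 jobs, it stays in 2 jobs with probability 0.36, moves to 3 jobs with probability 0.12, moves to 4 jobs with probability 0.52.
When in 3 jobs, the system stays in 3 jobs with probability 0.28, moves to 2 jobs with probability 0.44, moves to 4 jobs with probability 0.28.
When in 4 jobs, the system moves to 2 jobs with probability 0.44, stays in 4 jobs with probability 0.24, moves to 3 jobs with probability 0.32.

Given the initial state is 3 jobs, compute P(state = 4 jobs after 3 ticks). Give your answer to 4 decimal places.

Propagate the distribution vector 3 ticks from 3 jobs.
After 0 ticks: (0.0000, 1.0000, 0.0000)
After 1 tick: (0.4400, 0.2800, 0.2800)
After 2 ticks: (0.4048, 0.2208, 0.3744)
After 3 ticks: (0.4076, 0.2302, 0.3622)
P(in 4 jobs after 3 ticks) = 0.3622

0.3622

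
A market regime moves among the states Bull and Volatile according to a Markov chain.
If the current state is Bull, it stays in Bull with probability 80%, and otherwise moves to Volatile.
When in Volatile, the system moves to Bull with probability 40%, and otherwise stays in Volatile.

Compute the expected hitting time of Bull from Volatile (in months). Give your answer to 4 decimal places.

2.5000

Let t(s) be the expected number of months to first reach Bull from state s, with t(Bull) = 0. Conditioning on the first month:
t(Volatile) = 1 + 0.6·t(Volatile)
Solving: t(Volatile) = 2.5000.
Expected months from Volatile to Bull: 2.5000.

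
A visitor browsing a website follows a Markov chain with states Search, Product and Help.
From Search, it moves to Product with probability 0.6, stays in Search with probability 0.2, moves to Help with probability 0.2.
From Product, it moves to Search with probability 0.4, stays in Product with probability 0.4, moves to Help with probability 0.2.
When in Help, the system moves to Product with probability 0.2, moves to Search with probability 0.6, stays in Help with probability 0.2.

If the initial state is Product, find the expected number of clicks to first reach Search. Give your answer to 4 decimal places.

Let t(s) be the expected number of clicks to first reach Search from state s, with t(Search) = 0. Conditioning on the first click:
t(Product) = 1 + 0.4·t(Product) + 0.2·t(Help)
t(Help) = 1 + 0.2·t(Product) + 0.2·t(Help)
Solving: t(Product) = 2.2727, t(Help) = 1.8182.
Expected clicks from Product to Search: 2.2727.

2.2727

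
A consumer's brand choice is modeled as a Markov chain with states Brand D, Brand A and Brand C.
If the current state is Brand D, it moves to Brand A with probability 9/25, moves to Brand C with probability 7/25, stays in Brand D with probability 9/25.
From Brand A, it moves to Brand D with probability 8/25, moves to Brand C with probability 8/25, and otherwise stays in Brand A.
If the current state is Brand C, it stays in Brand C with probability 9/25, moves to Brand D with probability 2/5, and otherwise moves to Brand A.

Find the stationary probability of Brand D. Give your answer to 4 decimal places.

Let the stationary distribution be π with π = πP and π_1 + π_2 + π_3 = 1.
π_1 = 0.36·π_1 + 0.32·π_2 + 0.4·π_3
π_2 = 0.36·π_1 + 0.36·π_2 + 0.24·π_3
Solving with the normalization constraint gives π = (0.3599, 0.3218, 0.3183).
So the stationary probability of Brand D is 0.3599.

0.3599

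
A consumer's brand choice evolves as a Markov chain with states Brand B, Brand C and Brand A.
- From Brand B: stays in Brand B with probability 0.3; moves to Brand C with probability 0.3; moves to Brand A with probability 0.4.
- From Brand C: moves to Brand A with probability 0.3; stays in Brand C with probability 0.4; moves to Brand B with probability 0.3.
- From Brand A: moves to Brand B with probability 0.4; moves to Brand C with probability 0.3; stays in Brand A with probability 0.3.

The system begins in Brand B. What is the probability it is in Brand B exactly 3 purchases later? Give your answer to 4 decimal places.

0.3330

Propagate the distribution vector 3 purchases from Brand B.
After 0 purchases: (1.0000, 0.0000, 0.0000)
After 1 purchase: (0.3000, 0.3000, 0.4000)
After 2 purchases: (0.3400, 0.3300, 0.3300)
After 3 purchases: (0.3330, 0.3330, 0.3340)
P(in Brand B after 3 purchases) = 0.3330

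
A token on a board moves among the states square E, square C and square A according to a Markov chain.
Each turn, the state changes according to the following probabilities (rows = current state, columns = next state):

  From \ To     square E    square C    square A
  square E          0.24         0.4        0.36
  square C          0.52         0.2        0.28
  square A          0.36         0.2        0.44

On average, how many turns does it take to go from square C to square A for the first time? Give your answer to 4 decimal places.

Let t(s) be the expected number of turns to first reach square A from state s, with t(square A) = 0. Conditioning on the first turn:
t(square E) = 1 + 0.24·t(square E) + 0.4·t(square C)
t(square C) = 1 + 0.52·t(square E) + 0.2·t(square C)
Solving: t(square E) = 3.0000, t(square C) = 3.2000.
Expected turns from square C to square A: 3.2000.

3.2000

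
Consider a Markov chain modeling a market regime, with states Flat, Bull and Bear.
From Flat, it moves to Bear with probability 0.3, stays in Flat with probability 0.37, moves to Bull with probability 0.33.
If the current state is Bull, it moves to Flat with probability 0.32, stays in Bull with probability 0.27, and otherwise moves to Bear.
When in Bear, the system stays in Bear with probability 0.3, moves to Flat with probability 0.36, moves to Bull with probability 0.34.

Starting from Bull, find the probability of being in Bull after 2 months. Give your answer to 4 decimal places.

0.3179

Sum over the intermediate state after 1 month:
P = P(Bull→Flat)·P(Flat→Bull) + P(Bull→Bull)·P(Bull→Bull) + P(Bull→Bear)·P(Bear→Bull)
  = 0.32×0.33 + 0.27×0.27 + 0.41×0.34
  = 0.1056 + 0.0729 + 0.1394 = 0.3179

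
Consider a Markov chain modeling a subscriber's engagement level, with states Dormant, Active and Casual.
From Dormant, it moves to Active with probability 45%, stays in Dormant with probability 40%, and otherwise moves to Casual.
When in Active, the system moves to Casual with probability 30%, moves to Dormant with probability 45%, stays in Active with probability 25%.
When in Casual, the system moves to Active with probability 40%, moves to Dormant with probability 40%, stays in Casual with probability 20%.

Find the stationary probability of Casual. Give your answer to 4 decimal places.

0.2157

Let the stationary distribution be π with π = πP and π_1 + π_2 + π_3 = 1.
π_1 = 0.4·π_1 + 0.45·π_2 + 0.4·π_3
π_2 = 0.45·π_1 + 0.25·π_2 + 0.4·π_3
Solving with the normalization constraint gives π = (0.4183, 0.3660, 0.2157).
So the stationary probability of Casual is 0.2157.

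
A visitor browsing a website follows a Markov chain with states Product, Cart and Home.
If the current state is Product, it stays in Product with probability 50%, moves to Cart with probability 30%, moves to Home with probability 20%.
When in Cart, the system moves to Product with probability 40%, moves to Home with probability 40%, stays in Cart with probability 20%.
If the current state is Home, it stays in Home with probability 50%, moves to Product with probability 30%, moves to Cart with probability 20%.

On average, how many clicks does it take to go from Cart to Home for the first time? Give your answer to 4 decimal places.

3.2143

Let t(s) be the expected number of clicks to first reach Home from state s, with t(Home) = 0. Conditioning on the first click:
t(Product) = 1 + 0.5·t(Product) + 0.3·t(Cart)
t(Cart) = 1 + 0.4·t(Product) + 0.2·t(Cart)
Solving: t(Product) = 3.9286, t(Cart) = 3.2143.
Expected clicks from Cart to Home: 3.2143.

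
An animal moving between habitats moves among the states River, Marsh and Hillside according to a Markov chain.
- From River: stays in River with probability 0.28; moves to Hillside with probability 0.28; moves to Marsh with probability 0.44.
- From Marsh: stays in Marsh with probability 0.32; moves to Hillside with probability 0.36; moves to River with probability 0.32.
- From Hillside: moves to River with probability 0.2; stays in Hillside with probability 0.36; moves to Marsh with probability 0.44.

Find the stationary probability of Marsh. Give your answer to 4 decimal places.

0.3929

Let the stationary distribution be π with π = πP and π_1 + π_2 + π_3 = 1.
π_1 = 0.28·π_1 + 0.32·π_2 + 0.2·π_3
π_2 = 0.44·π_1 + 0.32·π_2 + 0.44·π_3
Solving with the normalization constraint gives π = (0.2686, 0.3929, 0.3385).
So the stationary probability of Marsh is 0.3929.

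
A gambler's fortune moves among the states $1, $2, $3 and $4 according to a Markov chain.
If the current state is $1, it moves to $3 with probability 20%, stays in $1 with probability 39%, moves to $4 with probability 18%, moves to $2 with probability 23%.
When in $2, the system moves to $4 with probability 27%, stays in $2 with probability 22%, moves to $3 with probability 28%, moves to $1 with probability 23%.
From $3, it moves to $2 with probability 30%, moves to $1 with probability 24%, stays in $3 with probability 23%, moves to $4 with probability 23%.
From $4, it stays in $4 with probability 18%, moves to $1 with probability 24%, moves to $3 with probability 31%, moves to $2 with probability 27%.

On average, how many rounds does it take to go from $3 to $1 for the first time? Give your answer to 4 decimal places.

Let t(s) be the expected number of rounds to first reach $1 from state s, with t($1) = 0. Conditioning on the first round:
t($2) = 1 + 0.22·t($2) + 0.28·t($3) + 0.27·t($4)
t($3) = 1 + 0.3·t($2) + 0.23·t($3) + 0.23·t($4)
t($4) = 1 + 0.27·t($2) + 0.31·t($3) + 0.18·t($4)
Solving: t($2) = 4.2533, t($3) = 4.2143, t($4) = 4.2132.
Expected rounds from $3 to $1: 4.2143.

4.2143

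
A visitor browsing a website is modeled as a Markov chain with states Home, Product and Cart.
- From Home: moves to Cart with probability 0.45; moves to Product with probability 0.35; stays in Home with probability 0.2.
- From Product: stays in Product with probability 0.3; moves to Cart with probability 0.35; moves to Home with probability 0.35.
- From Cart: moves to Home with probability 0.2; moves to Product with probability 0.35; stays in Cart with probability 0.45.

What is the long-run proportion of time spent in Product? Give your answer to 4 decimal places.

Let the stationary distribution be π with π = πP and π_1 + π_2 + π_3 = 1.
π_1 = 0.2·π_1 + 0.35·π_2 + 0.2·π_3
π_2 = 0.35·π_1 + 0.3·π_2 + 0.35·π_3
Solving with the normalization constraint gives π = (0.2500, 0.3333, 0.4167).
So the stationary probability of Product is 0.3333.

0.3333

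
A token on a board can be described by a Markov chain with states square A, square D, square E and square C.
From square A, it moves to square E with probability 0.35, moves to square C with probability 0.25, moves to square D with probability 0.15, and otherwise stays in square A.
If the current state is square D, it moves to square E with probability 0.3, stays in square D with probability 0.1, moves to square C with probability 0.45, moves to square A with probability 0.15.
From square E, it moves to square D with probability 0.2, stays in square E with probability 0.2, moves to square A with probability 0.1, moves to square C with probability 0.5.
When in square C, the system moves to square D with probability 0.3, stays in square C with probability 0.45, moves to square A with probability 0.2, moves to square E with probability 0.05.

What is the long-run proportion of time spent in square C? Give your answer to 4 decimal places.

Let the stationary distribution be π with π = πP and π_1 + π_2 + π_3 + π_4 = 1.
π_1 = 0.25·π_1 + 0.15·π_2 + 0.1·π_3 + 0.2·π_4
π_2 = 0.15·π_1 + 0.1·π_2 + 0.2·π_3 + 0.3·π_4
π_3 = 0.35·π_1 + 0.3·π_2 + 0.2·π_3 + 0.05·π_4
Solving with the normalization constraint gives π = (0.1799, 0.2121, 0.1847, 0.4233).
So the stationary probability of square C is 0.4233.

0.4233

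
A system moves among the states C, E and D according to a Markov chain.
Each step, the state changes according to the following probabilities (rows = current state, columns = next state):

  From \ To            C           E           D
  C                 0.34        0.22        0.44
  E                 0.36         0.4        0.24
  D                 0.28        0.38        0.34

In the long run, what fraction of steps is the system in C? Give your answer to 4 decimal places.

Let the stationary distribution be π with π = πP and π_1 + π_2 + π_3 = 1.
π_1 = 0.34·π_1 + 0.36·π_2 + 0.28·π_3
π_2 = 0.22·π_1 + 0.4·π_2 + 0.38·π_3
Solving with the normalization constraint gives π = (0.3263, 0.3345, 0.3392).
So the stationary probability of C is 0.3263.

0.3263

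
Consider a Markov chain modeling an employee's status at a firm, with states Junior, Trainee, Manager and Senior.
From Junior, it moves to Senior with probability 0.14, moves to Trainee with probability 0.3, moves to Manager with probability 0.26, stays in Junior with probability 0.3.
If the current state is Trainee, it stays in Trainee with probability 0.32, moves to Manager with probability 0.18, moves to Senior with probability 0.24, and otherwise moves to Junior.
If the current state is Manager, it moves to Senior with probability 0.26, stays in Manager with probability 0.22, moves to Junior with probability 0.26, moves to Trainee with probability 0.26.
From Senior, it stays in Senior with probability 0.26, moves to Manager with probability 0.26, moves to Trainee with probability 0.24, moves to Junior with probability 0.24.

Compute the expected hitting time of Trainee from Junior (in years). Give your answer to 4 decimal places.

Let t(s) be the expected number of years to first reach Trainee from state s, with t(Trainee) = 0. Conditioning on the first year:
t(Junior) = 1 + 0.3·t(Junior) + 0.26·t(Manager) + 0.14·t(Senior)
t(Manager) = 1 + 0.26·t(Junior) + 0.22·t(Manager) + 0.26·t(Senior)
t(Senior) = 1 + 0.24·t(Junior) + 0.26·t(Manager) + 0.26·t(Senior)
Solving: t(Junior) = 3.5918, t(Manager) = 3.7582, t(Senior) = 3.8367.
Expected years from Junior to Trainee: 3.5918.

3.5918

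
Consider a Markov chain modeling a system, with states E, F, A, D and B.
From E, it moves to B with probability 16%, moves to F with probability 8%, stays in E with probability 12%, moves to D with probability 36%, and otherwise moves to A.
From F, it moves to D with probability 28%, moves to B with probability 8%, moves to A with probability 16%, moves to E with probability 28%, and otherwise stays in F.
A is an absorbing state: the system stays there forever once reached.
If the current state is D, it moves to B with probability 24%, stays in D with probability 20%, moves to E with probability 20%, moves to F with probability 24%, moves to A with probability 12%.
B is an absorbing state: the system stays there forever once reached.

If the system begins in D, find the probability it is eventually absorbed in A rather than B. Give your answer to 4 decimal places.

Let h(s) be the probability of absorption at A starting from transient state s. Then h(A) = 1 and h(B) = 0. By first-step analysis:
h(E) = 0.12·h(E) + 0.08·h(F) + 0.28·1 + 0.36·h(D) + 0.16·0
h(F) = 0.28·h(E) + 0.2·h(F) + 0.16·1 + 0.28·h(D) + 0.08·0
h(D) = 0.2·h(E) + 0.24·h(F) + 0.12·1 + 0.2·h(D) + 0.24·0
Solving: h(E) = 0.5544, h(F) = 0.5531, h(D) = 0.4545.
Starting from D, the probability is 0.4545.

0.4545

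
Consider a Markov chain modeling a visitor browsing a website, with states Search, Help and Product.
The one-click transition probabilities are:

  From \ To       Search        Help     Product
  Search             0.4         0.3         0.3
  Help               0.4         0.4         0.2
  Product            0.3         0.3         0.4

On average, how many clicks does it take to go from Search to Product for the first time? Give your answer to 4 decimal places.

Let t(s) be the expected number of clicks to first reach Product from state s, with t(Product) = 0. Conditioning on the first click:
t(Search) = 1 + 0.4·t(Search) + 0.3·t(Help)
t(Help) = 1 + 0.4·t(Search) + 0.4·t(Help)
Solving: t(Search) = 3.7500, t(Help) = 4.1667.
Expected clicks from Search to Product: 3.7500.

3.7500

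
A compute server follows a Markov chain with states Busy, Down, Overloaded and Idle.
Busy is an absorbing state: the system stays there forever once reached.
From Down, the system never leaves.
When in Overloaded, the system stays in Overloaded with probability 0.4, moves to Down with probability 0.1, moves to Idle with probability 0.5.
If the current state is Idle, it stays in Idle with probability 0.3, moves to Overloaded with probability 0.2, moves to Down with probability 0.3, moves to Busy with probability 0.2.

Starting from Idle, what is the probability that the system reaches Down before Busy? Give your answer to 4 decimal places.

0.6250

Let h(s) be the probability of absorption at Down starting from transient state s. Then h(Down) = 1 and h(Busy) = 0. By first-step analysis:
h(Overloaded) = 0.1·1 + 0.4·h(Overloaded) + 0.5·h(Idle)
h(Idle) = 0.2·0 + 0.3·1 + 0.2·h(Overloaded) + 0.3·h(Idle)
Solving: h(Overloaded) = 0.6875, h(Idle) = 0.6250.
Starting from Idle, the probability is 0.6250.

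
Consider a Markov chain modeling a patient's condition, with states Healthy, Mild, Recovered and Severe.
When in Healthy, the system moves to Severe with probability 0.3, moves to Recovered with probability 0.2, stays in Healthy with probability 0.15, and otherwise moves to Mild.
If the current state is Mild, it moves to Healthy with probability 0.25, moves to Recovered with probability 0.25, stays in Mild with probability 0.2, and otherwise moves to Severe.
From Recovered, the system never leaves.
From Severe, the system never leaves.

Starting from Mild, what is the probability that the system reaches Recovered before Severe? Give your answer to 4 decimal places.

0.4430

Let h(s) be the probability of absorption at Recovered starting from transient state s. Then h(Recovered) = 1 and h(Severe) = 0. By first-step analysis:
h(Healthy) = 0.15·h(Healthy) + 0.35·h(Mild) + 0.2·1 + 0.3·0
h(Mild) = 0.25·h(Healthy) + 0.2·h(Mild) + 0.25·1 + 0.3·0
Solving: h(Healthy) = 0.4177, h(Mild) = 0.4430.
Starting from Mild, the probability is 0.4430.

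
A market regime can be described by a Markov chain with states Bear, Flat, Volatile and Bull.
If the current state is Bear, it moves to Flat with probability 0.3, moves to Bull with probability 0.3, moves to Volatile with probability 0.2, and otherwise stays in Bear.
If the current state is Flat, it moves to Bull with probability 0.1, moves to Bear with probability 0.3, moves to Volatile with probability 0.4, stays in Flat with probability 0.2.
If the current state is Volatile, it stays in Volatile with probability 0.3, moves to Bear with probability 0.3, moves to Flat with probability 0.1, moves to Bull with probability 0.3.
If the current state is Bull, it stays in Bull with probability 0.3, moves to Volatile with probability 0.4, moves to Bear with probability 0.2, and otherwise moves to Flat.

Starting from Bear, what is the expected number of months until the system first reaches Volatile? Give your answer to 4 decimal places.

Let t(s) be the expected number of months to first reach Volatile from state s, with t(Volatile) = 0. Conditioning on the first month:
t(Bear) = 1 + 0.2·t(Bear) + 0.3·t(Flat) + 0.3·t(Bull)
t(Flat) = 1 + 0.3·t(Bear) + 0.2·t(Flat) + 0.1·t(Bull)
t(Bull) = 1 + 0.2·t(Bear) + 0.1·t(Flat) + 0.3·t(Bull)
Solving: t(Bear) = 3.3758, t(Flat) = 2.8662, t(Bull) = 2.8025.
Expected months from Bear to Volatile: 3.3758.

3.3758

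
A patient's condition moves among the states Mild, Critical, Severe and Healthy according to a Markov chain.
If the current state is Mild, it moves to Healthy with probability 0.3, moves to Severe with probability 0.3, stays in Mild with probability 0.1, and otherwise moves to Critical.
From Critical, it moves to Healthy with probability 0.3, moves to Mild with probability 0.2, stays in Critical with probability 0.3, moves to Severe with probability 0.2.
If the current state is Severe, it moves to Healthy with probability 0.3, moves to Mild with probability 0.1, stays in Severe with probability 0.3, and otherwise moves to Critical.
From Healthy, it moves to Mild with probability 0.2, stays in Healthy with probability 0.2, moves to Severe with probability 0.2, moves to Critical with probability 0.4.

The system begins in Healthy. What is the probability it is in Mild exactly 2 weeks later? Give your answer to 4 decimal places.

Propagate the distribution vector 2 weeks from Healthy.
After 0 weeks: (0.0000, 0.0000, 0.0000, 1.0000)
After 1 week: (0.2000, 0.4000, 0.2000, 0.2000)
After 2 weeks: (0.1600, 0.3200, 0.2400, 0.2800)
P(in Mild after 2 weeks) = 0.1600

0.1600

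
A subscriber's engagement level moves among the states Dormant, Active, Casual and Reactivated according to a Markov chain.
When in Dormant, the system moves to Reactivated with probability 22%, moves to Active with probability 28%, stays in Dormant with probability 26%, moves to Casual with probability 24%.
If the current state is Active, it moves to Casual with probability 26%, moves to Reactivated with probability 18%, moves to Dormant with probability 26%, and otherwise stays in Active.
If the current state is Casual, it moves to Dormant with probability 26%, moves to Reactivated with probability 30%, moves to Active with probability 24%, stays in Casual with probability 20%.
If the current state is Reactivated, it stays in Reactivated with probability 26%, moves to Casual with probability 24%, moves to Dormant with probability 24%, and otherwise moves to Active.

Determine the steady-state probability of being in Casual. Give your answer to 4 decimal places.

Let the stationary distribution be π with π = πP and π_1 + π_2 + π_3 + π_4 = 1.
π_1 = 0.26·π_1 + 0.26·π_2 + 0.26·π_3 + 0.24·π_4
π_2 = 0.28·π_1 + 0.3·π_2 + 0.24·π_3 + 0.26·π_4
π_3 = 0.24·π_1 + 0.26·π_2 + 0.2·π_3 + 0.24·π_4
Solving with the normalization constraint gives π = (0.2552, 0.2712, 0.2360, 0.2375).
So the stationary probability of Casual is 0.2360.

0.2360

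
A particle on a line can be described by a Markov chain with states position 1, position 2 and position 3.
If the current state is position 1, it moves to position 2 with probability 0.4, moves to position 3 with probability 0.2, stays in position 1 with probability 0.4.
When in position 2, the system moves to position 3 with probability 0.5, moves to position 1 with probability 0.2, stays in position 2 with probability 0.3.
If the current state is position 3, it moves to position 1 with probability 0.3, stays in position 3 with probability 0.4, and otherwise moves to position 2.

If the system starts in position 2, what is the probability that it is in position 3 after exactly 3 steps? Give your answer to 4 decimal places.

Propagate the distribution vector 3 steps from position 2.
After 0 steps: (0.0000, 1.0000, 0.0000)
After 1 step: (0.2000, 0.3000, 0.5000)
After 2 steps: (0.2900, 0.3200, 0.3900)
After 3 steps: (0.2970, 0.3290, 0.3740)
P(in position 3 after 3 steps) = 0.3740

0.3740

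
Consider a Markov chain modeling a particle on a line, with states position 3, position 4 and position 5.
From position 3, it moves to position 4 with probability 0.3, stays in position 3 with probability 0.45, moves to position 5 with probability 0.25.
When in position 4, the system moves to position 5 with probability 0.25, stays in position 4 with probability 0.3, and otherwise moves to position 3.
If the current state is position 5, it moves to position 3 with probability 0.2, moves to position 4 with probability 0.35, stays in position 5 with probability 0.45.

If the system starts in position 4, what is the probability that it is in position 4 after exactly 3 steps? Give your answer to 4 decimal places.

0.3150

Propagate the distribution vector 3 steps from position 4.
After 0 steps: (0.0000, 1.0000, 0.0000)
After 1 step: (0.4500, 0.3000, 0.2500)
After 2 steps: (0.3875, 0.3125, 0.3000)
After 3 steps: (0.3750, 0.3150, 0.3100)
P(in position 4 after 3 steps) = 0.3150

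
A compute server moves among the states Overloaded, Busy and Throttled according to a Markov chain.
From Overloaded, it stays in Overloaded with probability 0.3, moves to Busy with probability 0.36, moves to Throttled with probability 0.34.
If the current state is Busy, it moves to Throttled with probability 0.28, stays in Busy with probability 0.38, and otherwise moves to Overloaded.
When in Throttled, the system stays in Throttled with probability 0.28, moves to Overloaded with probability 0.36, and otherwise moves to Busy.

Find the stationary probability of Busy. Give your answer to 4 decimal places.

0.3673

Let the stationary distribution be π with π = πP and π_1 + π_2 + π_3 = 1.
π_1 = 0.3·π_1 + 0.34·π_2 + 0.36·π_3
π_2 = 0.36·π_1 + 0.38·π_2 + 0.36·π_3
Solving with the normalization constraint gives π = (0.3327, 0.3673, 0.3000).
So the stationary probability of Busy is 0.3673.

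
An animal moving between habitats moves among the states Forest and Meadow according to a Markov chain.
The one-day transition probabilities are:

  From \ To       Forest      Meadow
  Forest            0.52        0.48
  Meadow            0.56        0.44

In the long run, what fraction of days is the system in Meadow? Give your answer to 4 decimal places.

Let the stationary distribution be π with π = πP and π_1 + π_2 = 1.
π_1 = 0.52·π_1 + 0.56·π_2
Solving with the normalization constraint gives π = (0.5385, 0.4615).
So the stationary probability of Meadow is 0.4615.

0.4615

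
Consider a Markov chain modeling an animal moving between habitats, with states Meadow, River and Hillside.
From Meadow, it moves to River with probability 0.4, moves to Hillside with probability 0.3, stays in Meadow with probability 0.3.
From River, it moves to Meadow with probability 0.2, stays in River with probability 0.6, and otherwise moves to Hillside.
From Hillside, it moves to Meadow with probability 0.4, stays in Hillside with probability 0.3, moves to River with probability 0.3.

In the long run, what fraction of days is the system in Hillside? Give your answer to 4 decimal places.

Let the stationary distribution be π with π = πP and π_1 + π_2 + π_3 = 1.
π_1 = 0.3·π_1 + 0.2·π_2 + 0.4·π_3
π_2 = 0.4·π_1 + 0.6·π_2 + 0.3·π_3
Solving with the normalization constraint gives π = (0.2785, 0.4684, 0.2532).
So the stationary probability of Hillside is 0.2532.

0.2532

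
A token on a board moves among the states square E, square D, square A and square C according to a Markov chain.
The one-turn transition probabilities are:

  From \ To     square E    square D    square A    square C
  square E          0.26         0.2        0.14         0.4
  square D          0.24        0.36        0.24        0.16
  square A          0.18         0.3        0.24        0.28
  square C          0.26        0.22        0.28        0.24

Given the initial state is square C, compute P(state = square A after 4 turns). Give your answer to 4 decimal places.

Propagate the distribution vector 4 turns from square C.
After 0 turns: (0.0000, 0.0000, 0.0000, 1.0000)
After 1 turn: (0.2600, 0.2200, 0.2800, 0.2400)
After 2 turns: (0.2332, 0.2680, 0.2236, 0.2752)
After 3 turns: (0.2368, 0.2707, 0.2277, 0.2648)
After 4 turns: (0.2364, 0.2714, 0.2269, 0.2653)
P(in square A after 4 turns) = 0.2269

0.2269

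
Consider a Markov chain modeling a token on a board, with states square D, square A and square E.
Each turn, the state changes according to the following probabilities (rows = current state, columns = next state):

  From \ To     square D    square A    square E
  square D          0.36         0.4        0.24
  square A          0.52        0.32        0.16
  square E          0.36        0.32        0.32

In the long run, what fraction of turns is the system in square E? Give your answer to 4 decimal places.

0.2301

Let the stationary distribution be π with π = πP and π_1 + π_2 + π_3 = 1.
π_1 = 0.36·π_1 + 0.52·π_2 + 0.36·π_3
π_2 = 0.4·π_1 + 0.32·π_2 + 0.32·π_3
Solving with the normalization constraint gives π = (0.4165, 0.3533, 0.2301).
So the stationary probability of square E is 0.2301.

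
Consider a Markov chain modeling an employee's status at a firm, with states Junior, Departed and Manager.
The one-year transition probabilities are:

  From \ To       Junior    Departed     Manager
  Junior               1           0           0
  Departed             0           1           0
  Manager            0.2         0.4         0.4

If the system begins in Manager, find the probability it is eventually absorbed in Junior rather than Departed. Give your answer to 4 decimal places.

0.3333

Let h(s) be the probability of absorption at Junior starting from transient state s. Then h(Junior) = 1 and h(Departed) = 0. By first-step analysis:
h(Manager) = 0.2·1 + 0.4·0 + 0.4·h(Manager)
Solving: h(Manager) = 0.3333.
Starting from Manager, the probability is 0.3333.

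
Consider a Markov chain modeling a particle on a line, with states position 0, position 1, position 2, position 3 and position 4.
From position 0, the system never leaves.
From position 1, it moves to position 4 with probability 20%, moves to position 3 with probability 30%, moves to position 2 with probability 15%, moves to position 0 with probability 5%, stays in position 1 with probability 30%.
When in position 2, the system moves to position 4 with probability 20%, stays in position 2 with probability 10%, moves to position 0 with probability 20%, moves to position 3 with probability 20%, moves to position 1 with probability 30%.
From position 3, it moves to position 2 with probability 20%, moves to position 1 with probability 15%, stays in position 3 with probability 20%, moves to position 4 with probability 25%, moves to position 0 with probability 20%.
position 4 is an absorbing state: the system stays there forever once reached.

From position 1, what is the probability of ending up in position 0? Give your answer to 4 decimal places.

0.3448

Let h(s) be the probability of absorption at position 0 starting from transient state s. Then h(position 0) = 1 and h(position 4) = 0. By first-step analysis:
h(position 1) = 0.05·1 + 0.3·h(position 1) + 0.15·h(position 2) + 0.3·h(position 3) + 0.2·0
h(position 2) = 0.2·1 + 0.3·h(position 1) + 0.1·h(position 2) + 0.2·h(position 3) + 0.2·0
h(position 3) = 0.2·1 + 0.15·h(position 1) + 0.2·h(position 2) + 0.2·h(position 3) + 0.25·0
Solving: h(position 1) = 0.3448, h(position 2) = 0.4310, h(position 3) = 0.4224.
Starting from position 1, the probability is 0.3448.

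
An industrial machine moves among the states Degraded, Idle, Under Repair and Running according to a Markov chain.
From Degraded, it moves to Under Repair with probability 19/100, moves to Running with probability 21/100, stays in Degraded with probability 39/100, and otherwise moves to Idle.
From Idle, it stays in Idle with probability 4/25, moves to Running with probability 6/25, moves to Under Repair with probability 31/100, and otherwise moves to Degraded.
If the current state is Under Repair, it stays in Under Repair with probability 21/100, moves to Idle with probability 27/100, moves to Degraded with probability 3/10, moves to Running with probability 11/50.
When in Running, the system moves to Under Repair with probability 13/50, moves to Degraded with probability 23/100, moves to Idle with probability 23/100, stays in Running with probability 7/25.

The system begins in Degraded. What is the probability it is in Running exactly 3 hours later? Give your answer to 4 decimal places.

Propagate the distribution vector 3 hours from Degraded.
After 0 hours: (1.0000, 0.0000, 0.0000, 0.0000)
After 1 hour: (0.3900, 0.2100, 0.1900, 0.2100)
After 2 hours: (0.3183, 0.2151, 0.2337, 0.2329)
After 3 hours: (0.3102, 0.2179, 0.2368, 0.2351)
P(in Running after 3 hours) = 0.2351

0.2351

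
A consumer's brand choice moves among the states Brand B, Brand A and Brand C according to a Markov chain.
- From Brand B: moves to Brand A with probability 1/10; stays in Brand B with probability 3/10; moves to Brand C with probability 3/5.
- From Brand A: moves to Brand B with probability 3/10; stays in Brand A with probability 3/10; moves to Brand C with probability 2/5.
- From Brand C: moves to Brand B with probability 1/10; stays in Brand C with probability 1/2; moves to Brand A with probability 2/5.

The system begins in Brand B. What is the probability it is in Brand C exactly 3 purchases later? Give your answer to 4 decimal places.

0.4880

Propagate the distribution vector 3 purchases from Brand B.
After 0 purchases: (1.0000, 0.0000, 0.0000)
After 1 purchase: (0.3000, 0.1000, 0.6000)
After 2 purchases: (0.1800, 0.3000, 0.5200)
After 3 purchases: (0.1960, 0.3160, 0.4880)
P(in Brand C after 3 purchases) = 0.4880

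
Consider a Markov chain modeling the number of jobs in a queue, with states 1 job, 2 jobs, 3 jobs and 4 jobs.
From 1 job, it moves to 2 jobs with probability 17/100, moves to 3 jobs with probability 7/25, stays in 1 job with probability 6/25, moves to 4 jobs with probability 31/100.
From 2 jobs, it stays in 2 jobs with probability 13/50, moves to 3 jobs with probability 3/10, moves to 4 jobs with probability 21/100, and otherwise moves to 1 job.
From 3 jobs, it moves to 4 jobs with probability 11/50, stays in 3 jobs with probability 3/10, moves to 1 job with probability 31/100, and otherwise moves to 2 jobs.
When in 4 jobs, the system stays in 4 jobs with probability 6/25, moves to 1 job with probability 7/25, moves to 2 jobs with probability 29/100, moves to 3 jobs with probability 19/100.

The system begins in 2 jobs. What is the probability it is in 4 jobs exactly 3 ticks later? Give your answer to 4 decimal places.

0.2467

Propagate the distribution vector 3 ticks from 2 jobs.
After 0 ticks: (0.0000, 1.0000, 0.0000, 0.0000)
After 1 tick: (0.2300, 0.2600, 0.3000, 0.2100)
After 2 ticks: (0.2668, 0.2186, 0.2723, 0.2423)
After 3 ticks: (0.2666, 0.2188, 0.2680, 0.2467)
P(in 4 jobs after 3 ticks) = 0.2467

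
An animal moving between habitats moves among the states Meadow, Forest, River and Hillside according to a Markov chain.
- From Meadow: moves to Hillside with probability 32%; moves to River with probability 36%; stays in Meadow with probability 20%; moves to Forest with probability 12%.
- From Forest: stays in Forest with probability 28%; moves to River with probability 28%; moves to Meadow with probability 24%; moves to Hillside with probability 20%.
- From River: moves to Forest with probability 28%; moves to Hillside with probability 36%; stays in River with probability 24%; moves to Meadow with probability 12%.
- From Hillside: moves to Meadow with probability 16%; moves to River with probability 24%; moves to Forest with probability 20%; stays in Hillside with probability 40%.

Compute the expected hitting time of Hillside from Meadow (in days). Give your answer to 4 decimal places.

3.2455

Let t(s) be the expected number of days to first reach Hillside from state s, with t(Hillside) = 0. Conditioning on the first day:
t(Meadow) = 1 + 0.2·t(Meadow) + 0.12·t(Forest) + 0.36·t(River)
t(Forest) = 1 + 0.24·t(Meadow) + 0.28·t(Forest) + 0.28·t(River)
t(River) = 1 + 0.12·t(Meadow) + 0.28·t(Forest) + 0.24·t(River)
Solving: t(Meadow) = 3.2455, t(Forest) = 3.7138, t(River) = 3.1965.
Expected days from Meadow to Hillside: 3.2455.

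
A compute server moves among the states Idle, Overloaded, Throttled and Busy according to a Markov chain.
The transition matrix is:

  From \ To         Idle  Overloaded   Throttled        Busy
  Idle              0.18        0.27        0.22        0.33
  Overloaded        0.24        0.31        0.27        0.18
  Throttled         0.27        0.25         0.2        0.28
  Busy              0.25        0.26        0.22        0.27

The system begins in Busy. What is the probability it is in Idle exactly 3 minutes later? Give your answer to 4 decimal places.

0.2354

Propagate the distribution vector 3 minutes from Busy.
After 0 minutes: (0.0000, 0.0000, 0.0000, 1.0000)
After 1 minute: (0.2500, 0.2600, 0.2200, 0.2700)
After 2 minutes: (0.2343, 0.2733, 0.2286, 0.2638)
After 3 minutes: (0.2354, 0.2737, 0.2291, 0.2617)
P(in Idle after 3 minutes) = 0.2354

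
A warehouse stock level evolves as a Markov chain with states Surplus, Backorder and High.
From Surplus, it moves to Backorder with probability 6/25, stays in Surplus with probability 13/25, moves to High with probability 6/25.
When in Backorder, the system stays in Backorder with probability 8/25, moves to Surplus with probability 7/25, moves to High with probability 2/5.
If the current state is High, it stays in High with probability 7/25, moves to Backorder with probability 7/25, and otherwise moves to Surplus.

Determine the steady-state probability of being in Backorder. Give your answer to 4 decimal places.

Let the stationary distribution be π with π = πP and π_1 + π_2 + π_3 = 1.
π_1 = 0.52·π_1 + 0.28·π_2 + 0.44·π_3
π_2 = 0.24·π_1 + 0.32·π_2 + 0.28·π_3
Solving with the normalization constraint gives π = (0.4307, 0.2737, 0.2956).
So the stationary probability of Backorder is 0.2737.

0.2737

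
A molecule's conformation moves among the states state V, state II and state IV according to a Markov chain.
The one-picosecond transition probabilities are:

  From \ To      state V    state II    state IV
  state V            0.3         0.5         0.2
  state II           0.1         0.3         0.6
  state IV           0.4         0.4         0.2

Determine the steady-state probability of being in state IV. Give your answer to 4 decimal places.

Let the stationary distribution be π with π = πP and π_1 + π_2 + π_3 = 1.
π_1 = 0.3·π_1 + 0.1·π_2 + 0.4·π_3
π_2 = 0.5·π_1 + 0.3·π_2 + 0.4·π_3
Solving with the normalization constraint gives π = (0.2581, 0.3871, 0.3548).
So the stationary probability of state IV is 0.3548.

0.3548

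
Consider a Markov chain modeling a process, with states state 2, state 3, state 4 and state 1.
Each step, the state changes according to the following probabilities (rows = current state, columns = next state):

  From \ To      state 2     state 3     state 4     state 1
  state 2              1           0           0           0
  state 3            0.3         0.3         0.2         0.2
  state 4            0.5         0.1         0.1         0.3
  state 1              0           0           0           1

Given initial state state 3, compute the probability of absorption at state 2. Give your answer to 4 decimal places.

0.6066

Let h(s) be the probability of absorption at state 2 starting from transient state s. Then h(state 2) = 1 and h(state 1) = 0. By first-step analysis:
h(state 3) = 0.3·1 + 0.3·h(state 3) + 0.2·h(state 4) + 0.2·0
h(state 4) = 0.5·1 + 0.1·h(state 3) + 0.1·h(state 4) + 0.3·0
Solving: h(state 3) = 0.6066, h(state 4) = 0.6230.
Starting from state 3, the probability is 0.6066.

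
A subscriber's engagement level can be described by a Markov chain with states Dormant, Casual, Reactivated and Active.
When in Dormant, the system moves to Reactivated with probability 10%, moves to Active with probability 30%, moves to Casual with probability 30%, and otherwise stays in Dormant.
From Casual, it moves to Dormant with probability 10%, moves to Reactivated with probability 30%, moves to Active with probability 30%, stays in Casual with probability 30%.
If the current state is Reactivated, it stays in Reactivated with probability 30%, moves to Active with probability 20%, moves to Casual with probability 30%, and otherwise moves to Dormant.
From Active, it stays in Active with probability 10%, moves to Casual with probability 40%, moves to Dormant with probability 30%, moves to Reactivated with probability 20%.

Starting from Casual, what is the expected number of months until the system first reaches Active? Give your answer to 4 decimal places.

3.6607

Let t(s) be the expected number of months to first reach Active from state s, with t(Active) = 0. Conditioning on the first month:
t(Dormant) = 1 + 0.3·t(Dormant) + 0.3·t(Casual) + 0.1·t(Reactivated)
t(Casual) = 1 + 0.1·t(Dormant) + 0.3·t(Casual) + 0.3·t(Reactivated)
t(Reactivated) = 1 + 0.2·t(Dormant) + 0.3·t(Casual) + 0.3·t(Reactivated)
Solving: t(Dormant) = 3.5714, t(Casual) = 3.6607, t(Reactivated) = 4.0179.
Expected months from Casual to Active: 3.6607.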